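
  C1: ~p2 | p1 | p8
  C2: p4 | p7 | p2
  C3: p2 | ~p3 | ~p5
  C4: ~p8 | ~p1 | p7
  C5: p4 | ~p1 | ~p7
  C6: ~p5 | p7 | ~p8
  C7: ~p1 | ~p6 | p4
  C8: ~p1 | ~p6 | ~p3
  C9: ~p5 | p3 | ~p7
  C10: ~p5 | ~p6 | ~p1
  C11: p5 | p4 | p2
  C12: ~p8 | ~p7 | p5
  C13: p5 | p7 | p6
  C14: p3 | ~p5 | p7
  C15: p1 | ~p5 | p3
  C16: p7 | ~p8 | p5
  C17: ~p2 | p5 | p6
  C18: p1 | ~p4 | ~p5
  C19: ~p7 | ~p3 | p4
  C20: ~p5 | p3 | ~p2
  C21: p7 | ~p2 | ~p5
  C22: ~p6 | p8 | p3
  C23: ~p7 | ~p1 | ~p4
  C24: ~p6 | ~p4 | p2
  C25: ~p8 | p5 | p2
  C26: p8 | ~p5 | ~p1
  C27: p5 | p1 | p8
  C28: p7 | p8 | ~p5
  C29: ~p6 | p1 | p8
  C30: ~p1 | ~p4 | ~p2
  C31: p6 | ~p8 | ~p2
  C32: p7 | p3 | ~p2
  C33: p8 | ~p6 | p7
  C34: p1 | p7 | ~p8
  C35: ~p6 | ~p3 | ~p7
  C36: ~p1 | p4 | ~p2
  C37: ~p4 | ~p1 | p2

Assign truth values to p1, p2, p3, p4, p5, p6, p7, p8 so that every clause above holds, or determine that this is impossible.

UNSATISFIABLE

Try p2 = 0.
Try p4 = 1.
Unit clause (~p6) forces p6 = 0.
Unit clause (~p1) forces p1 = 0.
Unit clause (~p5) forces p5 = 0.
Unit clause (p7) forces p7 = 1.
Unit clause (~p8) forces p8 = 0.
Now (p8) is unsatisfied and unit — conflict.
So p4 must be the other value — set p4 = 0.
Unit clause (p7) forces p7 = 1.
Unit clause (~p1) forces p1 = 0.
Unit clause (p5) forces p5 = 1.
Unit clause (~p3) forces p3 = 0.
Now (p3) is unsatisfied and unit — conflict.
Either choice for p4 ends in contradiction.
So p2 must be the other value — set p2 = 1.
Try p1 = 1.
Unit clause (~p4) forces p4 = 0.
Now (p4) is unsatisfied and unit — conflict.
So p1 must be the other value — set p1 = 0.
Unit clause (p8) forces p8 = 1.
Unit clause (p6) forces p6 = 1.
Unit clause (p7) forces p7 = 1.
Unit clause (p5) forces p5 = 1.
Unit clause (p3) forces p3 = 1.
Now (~p3) is unsatisfied and unit — conflict.
Either choice for p1 ends in contradiction.
Either choice for p2 ends in contradiction.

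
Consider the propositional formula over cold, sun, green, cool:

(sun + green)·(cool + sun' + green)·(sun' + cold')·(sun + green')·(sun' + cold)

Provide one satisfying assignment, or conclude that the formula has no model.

UNSATISFIABLE

Case sun = 1:
From the singleton clause (cold'), cold = 0.
But (cold) is also a unit clause — contradiction.
So sun must be the other value — set sun = 0.
From the singleton clause (green), green = 1.
But (green') is also a unit clause — contradiction.
Both values of sun lead to a conflict.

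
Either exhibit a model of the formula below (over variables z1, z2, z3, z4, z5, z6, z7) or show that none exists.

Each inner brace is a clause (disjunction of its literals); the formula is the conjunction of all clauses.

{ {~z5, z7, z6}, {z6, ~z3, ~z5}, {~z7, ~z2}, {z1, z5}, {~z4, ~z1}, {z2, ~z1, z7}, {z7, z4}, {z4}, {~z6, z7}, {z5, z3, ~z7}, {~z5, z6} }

Unit clause (z4) forces z4 = 1.
Unit clause (~z1) forces z1 = 0.
Unit clause (z5) forces z5 = 1.
Unit clause (z6) forces z6 = 1.
Unit clause (z7) forces z7 = 1.
Unit clause (~z2) forces z2 = 0.
No clause remains; z3 is free.

z1: 0,  z2: 0,  z3: 0,  z4: 1,  z5: 1,  z6: 1,  z7: 1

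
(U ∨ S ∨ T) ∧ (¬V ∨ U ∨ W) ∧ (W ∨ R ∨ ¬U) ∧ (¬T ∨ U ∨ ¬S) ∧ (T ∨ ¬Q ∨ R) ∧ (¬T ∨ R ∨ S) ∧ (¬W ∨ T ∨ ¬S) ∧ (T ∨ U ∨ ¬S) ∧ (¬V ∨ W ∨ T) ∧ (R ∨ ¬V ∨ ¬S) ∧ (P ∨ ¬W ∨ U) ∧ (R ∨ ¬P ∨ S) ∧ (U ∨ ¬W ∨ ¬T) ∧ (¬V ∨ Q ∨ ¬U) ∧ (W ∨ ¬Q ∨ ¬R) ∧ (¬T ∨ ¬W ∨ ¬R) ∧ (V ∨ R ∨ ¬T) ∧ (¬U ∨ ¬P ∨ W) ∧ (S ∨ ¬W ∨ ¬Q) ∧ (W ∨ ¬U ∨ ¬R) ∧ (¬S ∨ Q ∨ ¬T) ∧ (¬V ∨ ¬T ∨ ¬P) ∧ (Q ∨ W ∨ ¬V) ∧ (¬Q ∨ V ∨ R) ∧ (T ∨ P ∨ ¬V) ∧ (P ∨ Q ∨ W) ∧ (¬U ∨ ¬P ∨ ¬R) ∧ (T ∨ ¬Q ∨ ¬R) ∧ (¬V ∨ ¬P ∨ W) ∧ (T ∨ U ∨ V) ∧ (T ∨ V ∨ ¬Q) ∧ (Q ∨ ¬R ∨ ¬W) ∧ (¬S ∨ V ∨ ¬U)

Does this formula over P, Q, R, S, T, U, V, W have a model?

Satisfiable

Case U = False:
Case S = False:
The clause (T) is unit, so T = True.
The clause (R) is unit, so R = True.
The clause (¬W) is unit, so W = False.
The clause (¬V) is unit, so V = False.
The clause (¬Q) is unit, so Q = False.
The clause (P) is unit, so P = True.
All clauses are satisfied.
A satisfying assignment: P ↦ True; Q ↦ False; R ↦ True; S ↦ False; T ↦ True; U ↦ False; V ↦ False; W ↦ False.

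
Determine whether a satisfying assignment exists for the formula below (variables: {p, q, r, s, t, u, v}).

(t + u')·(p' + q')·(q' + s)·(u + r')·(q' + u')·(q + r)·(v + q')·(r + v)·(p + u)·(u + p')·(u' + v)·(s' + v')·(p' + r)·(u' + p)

Suppose t = 1.
Suppose p = 1.
Unit clause (q') forces q = 0.
Unit clause (r) forces r = 1.
Unit clause (u) forces u = 1.
Unit clause (v) forces v = 1.
Unit clause (s') forces s = 0.
All clauses are satisfied.
A satisfying assignment: p: 1, q: 0, r: 1, s: 0, t: 1, u: 1, v: 1.

Satisfiable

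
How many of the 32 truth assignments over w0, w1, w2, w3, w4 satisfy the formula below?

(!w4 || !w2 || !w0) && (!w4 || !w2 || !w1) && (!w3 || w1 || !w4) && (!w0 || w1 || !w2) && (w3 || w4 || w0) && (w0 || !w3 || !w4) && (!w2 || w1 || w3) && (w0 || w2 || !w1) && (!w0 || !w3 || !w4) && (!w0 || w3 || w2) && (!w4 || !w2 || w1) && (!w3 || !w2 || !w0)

7

There are 2^5 = 32 truth assignments over (w0, w1, w2, w3, w4).
Split on w2. With w2 = true, the clauses containing w2 are satisfied and !w2 drops from the rest; 3 of the 2^4 = 16 assignments to the other variables satisfy what remains.
With w2 = false, by the same count on the reduced clause set, 4 assignments work.
(One model: w0=F, w1=F, w2=F, w3=F, w4=T.)
Total: 3 + 4 = 7.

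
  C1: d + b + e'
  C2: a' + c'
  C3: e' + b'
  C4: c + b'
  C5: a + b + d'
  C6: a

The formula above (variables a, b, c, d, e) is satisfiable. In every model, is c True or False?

False

Suppose c = 1.
From the singleton clause (a'), a = 0.
That conflicts with the unit clause (a).
So every satisfying assignment has c = False.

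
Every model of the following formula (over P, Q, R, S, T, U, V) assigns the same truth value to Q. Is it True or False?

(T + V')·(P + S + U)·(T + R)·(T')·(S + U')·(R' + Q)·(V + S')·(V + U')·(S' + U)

True

Suppose Q = 0.
Unit clause (T') forces T = 0.
Unit clause (V') forces V = 0.
Unit clause (R) forces R = 1.
That conflicts with the unit clause (R').
So every satisfying assignment has Q = True.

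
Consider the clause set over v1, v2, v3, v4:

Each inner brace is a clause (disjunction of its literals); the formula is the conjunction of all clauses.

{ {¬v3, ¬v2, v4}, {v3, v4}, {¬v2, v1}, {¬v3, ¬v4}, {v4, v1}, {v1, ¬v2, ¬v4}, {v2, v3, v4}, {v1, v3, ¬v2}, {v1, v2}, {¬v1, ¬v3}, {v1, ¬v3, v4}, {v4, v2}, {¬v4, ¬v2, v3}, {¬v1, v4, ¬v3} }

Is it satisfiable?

Yes, satisfiable

Branch on v3: set v3 = False.
The clause (v4) is unit, so v4 = True.
The clause (¬v2) is unit, so v2 = False.
The clause (v1) is unit, so v1 = True.
This assignment satisfies each clause.
A satisfying assignment: v1: True, v2: False, v3: False, v4: True.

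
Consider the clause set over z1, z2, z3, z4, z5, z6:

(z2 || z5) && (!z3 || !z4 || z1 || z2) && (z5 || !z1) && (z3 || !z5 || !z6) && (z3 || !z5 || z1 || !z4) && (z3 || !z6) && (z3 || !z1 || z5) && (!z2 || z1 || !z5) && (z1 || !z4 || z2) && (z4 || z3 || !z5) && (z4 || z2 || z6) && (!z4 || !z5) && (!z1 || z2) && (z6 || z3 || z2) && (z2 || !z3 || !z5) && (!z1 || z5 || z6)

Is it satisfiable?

Branch on z2: set z2 = true.
Branch on z5: set z5 = true.
Unit clause (z1) forces z1 = true.
Unit clause (!z4) forces z4 = false.
Unit clause (z3) forces z3 = true.
No clause remains; z6 is free.
A satisfying assignment: z1: true, z2: true, z3: true, z4: false, z5: true, z6: true.

Satisfiable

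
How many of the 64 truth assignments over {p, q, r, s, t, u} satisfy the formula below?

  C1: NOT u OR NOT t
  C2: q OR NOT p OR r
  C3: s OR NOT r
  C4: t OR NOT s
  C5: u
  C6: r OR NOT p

There are 2^6 = 64 truth assignments over (p, q, r, s, t, u).
Split on u. With u = true, the clauses containing u are satisfied and NOT u drops from the rest; 2 of the 2^5 = 32 assignments to the other variables satisfy what remains.
With u = false, by the same count on the reduced clause set, 0 assignments work.
(One model: p=F, q=F, r=F, s=F, t=F, u=T.)
Total: 2 + 0 = 2.

2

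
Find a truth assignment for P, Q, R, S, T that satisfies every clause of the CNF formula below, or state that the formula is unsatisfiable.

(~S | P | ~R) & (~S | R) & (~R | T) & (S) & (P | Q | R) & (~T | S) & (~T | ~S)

The clause (S) is unit, so S = 1.
The clause (R) is unit, so R = 1.
The clause (P) is unit, so P = 1.
The clause (T) is unit, so T = 1.
Now (~T) is unsatisfied and unit — conflict.

UNSATISFIABLE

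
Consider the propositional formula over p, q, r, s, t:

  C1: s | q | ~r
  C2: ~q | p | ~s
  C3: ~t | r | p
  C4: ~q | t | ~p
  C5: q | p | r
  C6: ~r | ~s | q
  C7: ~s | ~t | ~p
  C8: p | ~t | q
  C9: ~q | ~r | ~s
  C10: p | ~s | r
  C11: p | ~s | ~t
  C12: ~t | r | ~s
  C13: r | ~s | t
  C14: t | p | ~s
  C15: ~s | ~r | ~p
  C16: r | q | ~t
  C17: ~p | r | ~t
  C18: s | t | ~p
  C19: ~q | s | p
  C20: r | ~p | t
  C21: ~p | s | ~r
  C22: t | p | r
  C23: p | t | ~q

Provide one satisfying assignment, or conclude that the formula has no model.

UNSATISFIABLE

Suppose s = 1.
Suppose q = 0.
(~r) alone gives r = 0.
(p) alone gives p = 1.
(~t) alone gives t = 0.
But (t) is also a unit clause — contradiction.
So q must be the other value — set q = 1.
(p) alone gives p = 1.
(t) alone gives t = 1.
But (~t) is also a unit clause — contradiction.
Either choice for q ends in contradiction.
So s must be the other value — set s = 0.
Suppose q = 1.
(p) alone gives p = 1.
(t) alone gives t = 1.
(r) alone gives r = 1.
But (~r) is also a unit clause — contradiction.
So q must be the other value — set q = 0.
(~r) alone gives r = 0.
(p) alone gives p = 1.
(~t) alone gives t = 0.
But (t) is also a unit clause — contradiction.
Either choice for q ends in contradiction.
Either choice for s ends in contradiction.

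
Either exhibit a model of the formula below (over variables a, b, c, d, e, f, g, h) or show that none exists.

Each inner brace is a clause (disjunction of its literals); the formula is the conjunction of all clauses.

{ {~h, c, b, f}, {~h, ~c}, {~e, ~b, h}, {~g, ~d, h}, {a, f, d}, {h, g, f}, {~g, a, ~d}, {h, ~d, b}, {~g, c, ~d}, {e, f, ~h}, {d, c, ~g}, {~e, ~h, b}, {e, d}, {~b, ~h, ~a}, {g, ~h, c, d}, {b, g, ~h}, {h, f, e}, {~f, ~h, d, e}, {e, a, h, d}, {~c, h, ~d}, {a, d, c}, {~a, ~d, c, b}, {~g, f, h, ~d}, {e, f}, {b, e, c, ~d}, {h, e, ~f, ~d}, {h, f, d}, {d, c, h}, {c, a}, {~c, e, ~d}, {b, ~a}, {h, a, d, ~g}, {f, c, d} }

a=0, b=0, c=1, d=0, e=1, f=1, g=0, h=0

Case h = 0:
Case e = 1:
(~b) alone gives b = 0.
(~d) alone gives d = 0.
(f) alone gives f = 1.
(c) alone gives c = 1.
(~a) alone gives a = 0.
(~g) alone gives g = 0.
This assignment satisfies each clause.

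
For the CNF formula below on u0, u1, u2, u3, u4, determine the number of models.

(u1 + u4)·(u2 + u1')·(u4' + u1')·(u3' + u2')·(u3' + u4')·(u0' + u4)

There are 2^5 = 32 truth assignments over (u0, u1, u2, u3, u4).
Split on u1. With u1 = 1, the clauses containing u1 are satisfied and u1' drops from the rest; 1 of the 2^4 = 16 assignments to the other variables satisfy what remains.
With u1 = 0, by the same count on the reduced clause set, 4 assignments work.
(One model: u0=F, u1=F, u2=F, u3=F, u4=T.)
Total: 1 + 4 = 5.

5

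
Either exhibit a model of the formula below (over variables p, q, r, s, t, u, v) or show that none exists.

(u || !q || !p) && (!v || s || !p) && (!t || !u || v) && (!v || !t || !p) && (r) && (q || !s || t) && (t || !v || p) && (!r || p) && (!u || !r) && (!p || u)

UNSATISFIABLE

From the singleton clause (r), r = true.
From the singleton clause (p), p = true.
From the singleton clause (!u), u = false.
But (u) is also a unit clause — contradiction.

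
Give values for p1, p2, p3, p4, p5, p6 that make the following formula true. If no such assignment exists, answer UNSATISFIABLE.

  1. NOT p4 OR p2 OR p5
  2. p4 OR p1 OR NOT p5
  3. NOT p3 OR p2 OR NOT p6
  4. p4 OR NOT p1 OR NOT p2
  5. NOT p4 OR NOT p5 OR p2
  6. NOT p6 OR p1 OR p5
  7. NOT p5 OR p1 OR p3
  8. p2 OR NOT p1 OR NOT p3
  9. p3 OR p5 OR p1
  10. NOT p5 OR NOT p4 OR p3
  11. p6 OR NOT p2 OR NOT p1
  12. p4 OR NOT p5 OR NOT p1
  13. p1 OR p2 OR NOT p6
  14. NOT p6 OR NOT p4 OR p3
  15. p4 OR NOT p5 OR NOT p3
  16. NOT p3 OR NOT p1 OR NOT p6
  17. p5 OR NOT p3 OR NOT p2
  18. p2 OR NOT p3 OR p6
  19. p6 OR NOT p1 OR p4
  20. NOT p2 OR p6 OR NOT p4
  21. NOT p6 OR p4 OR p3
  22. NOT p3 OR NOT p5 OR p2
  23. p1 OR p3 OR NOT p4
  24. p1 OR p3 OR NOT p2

Try p4 = true.
Try p2 = true.
(p6) alone gives p6 = true.
(p3) alone gives p3 = true.
(NOT p1) alone gives p1 = false.
(p5) alone gives p5 = true.
Every clause now holds.

p1=false, p2=true, p3=true, p4=true, p5=true, p6=true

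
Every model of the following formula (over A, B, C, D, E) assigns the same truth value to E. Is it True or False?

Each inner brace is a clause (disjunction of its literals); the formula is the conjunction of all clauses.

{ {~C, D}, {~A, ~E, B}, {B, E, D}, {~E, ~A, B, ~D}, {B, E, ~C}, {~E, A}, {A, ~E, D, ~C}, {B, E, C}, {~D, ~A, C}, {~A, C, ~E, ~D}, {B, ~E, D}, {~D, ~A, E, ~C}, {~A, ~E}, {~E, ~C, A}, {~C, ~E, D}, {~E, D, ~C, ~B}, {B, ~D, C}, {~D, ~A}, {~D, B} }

Suppose E = 1.
The clause (A) is unit, so A = 1.
But (~A) is also a unit clause — contradiction.
So every satisfying assignment has E = False.

False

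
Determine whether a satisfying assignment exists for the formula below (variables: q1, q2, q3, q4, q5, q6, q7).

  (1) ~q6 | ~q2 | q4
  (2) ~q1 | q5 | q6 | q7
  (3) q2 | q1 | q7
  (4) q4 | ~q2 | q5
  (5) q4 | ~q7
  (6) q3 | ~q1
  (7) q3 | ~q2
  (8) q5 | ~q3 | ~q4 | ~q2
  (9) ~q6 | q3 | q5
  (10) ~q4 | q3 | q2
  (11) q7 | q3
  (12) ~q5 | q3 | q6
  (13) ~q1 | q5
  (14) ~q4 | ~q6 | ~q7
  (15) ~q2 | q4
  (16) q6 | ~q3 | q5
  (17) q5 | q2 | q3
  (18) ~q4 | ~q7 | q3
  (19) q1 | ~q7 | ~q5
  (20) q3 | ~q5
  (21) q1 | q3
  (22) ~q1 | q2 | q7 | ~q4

Satisfiable

Try q4 = 1.
Try q3 = 1.
Try q5 = 1.
Try q6 = 0.
Try q1 = 1.
Try q2 = 0.
Unit clause (q7) forces q7 = 1.
All clauses are satisfied.
A satisfying assignment: q1=1; q2=0; q3=1; q4=1; q5=1; q6=0; q7=1.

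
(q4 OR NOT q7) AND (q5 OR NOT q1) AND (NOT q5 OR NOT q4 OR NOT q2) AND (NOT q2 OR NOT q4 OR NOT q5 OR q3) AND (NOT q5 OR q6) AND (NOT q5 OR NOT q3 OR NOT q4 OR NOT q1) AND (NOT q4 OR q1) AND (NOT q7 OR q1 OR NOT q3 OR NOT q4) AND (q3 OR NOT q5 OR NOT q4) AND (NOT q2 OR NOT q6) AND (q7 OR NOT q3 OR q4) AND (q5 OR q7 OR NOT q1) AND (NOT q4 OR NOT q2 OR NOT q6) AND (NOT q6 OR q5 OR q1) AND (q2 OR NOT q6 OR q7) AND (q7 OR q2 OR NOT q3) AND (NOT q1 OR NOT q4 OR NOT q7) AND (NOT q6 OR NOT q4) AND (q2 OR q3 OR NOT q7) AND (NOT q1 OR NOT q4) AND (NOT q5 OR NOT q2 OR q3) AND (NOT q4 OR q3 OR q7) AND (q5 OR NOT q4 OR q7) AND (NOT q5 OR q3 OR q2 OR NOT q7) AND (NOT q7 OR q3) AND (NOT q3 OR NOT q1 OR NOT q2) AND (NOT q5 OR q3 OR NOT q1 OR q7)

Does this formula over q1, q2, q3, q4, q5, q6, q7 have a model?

Yes

Suppose q4 = false.
From the singleton clause (NOT q7), q7 = false.
From the singleton clause (NOT q3), q3 = false.
Suppose q5 = false.
From the singleton clause (NOT q1), q1 = false.
From the singleton clause (NOT q6), q6 = false.
Every clause is now satisfied; q2 is unconstrained.
A satisfying assignment: q1: false,  q2: false,  q3: false,  q4: false,  q5: false,  q6: false,  q7: false.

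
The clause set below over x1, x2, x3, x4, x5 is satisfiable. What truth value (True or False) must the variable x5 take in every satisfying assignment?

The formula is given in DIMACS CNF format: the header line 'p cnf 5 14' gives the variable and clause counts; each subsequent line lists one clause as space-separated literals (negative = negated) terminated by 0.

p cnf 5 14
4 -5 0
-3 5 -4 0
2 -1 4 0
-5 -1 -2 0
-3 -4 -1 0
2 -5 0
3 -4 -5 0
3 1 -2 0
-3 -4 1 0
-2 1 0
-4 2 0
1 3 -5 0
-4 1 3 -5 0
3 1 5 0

Suppose x5 = True.
From the singleton clause (x4), x4 = True.
From the singleton clause (x2), x2 = True.
From the singleton clause (¬x1), x1 = False.
Now (x1) is unsatisfied and unit — conflict.
So every satisfying assignment has x5 = False.

False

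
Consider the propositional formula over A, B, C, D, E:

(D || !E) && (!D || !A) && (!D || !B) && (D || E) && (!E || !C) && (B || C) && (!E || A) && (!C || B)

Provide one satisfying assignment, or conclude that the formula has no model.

Suppose D = true.
The clause (!A) is unit, so A = false.
The clause (!B) is unit, so B = false.
The clause (C) is unit, so C = true.
But (!C) is also a unit clause — contradiction.
That branch fails; take D = false instead.
The clause (!E) is unit, so E = false.
But (E) is also a unit clause — contradiction.
Either choice for D ends in contradiction.

UNSATISFIABLE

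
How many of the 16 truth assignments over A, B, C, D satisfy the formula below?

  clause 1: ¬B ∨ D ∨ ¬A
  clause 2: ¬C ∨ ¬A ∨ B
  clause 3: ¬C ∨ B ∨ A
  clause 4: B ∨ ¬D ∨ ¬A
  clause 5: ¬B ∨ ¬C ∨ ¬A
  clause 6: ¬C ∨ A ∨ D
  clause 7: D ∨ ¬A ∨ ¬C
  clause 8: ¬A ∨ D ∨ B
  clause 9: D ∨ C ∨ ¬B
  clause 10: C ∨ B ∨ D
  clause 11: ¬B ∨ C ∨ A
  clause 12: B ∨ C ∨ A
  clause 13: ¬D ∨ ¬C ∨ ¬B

There are 2^4 = 16 truth assignments over (A, B, C, D).
Check each against the 13 clauses (columns in the order A, B, C, D):
  F F F F  ✗ fails (C ∨ B ∨ D)
  F F F T  ✗ fails (B ∨ C ∨ A)
  F F T F  ✗ fails (¬C ∨ B ∨ A)
  F F T T  ✗ fails (¬C ∨ B ∨ A)
  F T F F  ✗ fails (D ∨ C ∨ ¬B)
  F T F T  ✗ fails (¬B ∨ C ∨ A)
  F T T F  ✗ fails (¬C ∨ A ∨ D)
  F T T T  ✗ fails (¬D ∨ ¬C ∨ ¬B)
  T F F F  ✗ fails (¬A ∨ D ∨ B)
  T F F T  ✗ fails (B ∨ ¬D ∨ ¬A)
  T F T F  ✗ fails (¬C ∨ ¬A ∨ B)
  T F T T  ✗ fails (¬C ∨ ¬A ∨ B)
  T T F F  ✗ fails (¬B ∨ D ∨ ¬A)
  T T F T  ✓ satisfies all
  T T T F  ✗ fails (¬B ∨ D ∨ ¬A)
  T T T T  ✗ fails (¬B ∨ ¬C ∨ ¬A)
1 of the 16 rows is a model.

1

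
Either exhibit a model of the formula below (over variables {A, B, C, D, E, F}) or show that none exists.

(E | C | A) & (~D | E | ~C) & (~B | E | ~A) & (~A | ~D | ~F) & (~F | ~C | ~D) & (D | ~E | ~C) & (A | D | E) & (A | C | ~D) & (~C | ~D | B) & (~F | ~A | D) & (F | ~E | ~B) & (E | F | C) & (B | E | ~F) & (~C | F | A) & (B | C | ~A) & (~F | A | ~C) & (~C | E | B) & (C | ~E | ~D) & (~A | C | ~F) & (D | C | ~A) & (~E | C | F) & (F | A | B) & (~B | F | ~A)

A=0; B=1; C=0; D=0; E=1; F=1

Case E = 1:
Case D = 0:
From the singleton clause (~C), C = 0.
From the singleton clause (~A), A = 0.
From the singleton clause (F), F = 1.
Every clause is now satisfied; B is unconstrained.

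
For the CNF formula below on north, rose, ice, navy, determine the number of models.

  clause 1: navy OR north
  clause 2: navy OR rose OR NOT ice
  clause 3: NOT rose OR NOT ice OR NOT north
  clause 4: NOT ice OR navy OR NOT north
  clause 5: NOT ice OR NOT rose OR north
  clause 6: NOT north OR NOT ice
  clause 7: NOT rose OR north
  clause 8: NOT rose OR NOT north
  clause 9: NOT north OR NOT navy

3

There are 2^4 = 16 truth assignments over (north, rose, ice, navy).
Check each against the 9 clauses (columns in the order north, rose, ice, navy):
  F F F F  ✗ fails (navy OR north)
  F F F T  ✓ satisfies all
  F F T F  ✗ fails (navy OR north)
  F F T T  ✓ satisfies all
  F T F F  ✗ fails (navy OR north)
  F T F T  ✗ fails (NOT rose OR north)
  F T T F  ✗ fails (navy OR north)
  F T T T  ✗ fails (NOT ice OR NOT rose OR north)
  T F F F  ✓ satisfies all
  T F F T  ✗ fails (NOT north OR NOT navy)
  T F T F  ✗ fails (navy OR rose OR NOT ice)
  T F T T  ✗ fails (NOT north OR NOT ice)
  T T F F  ✗ fails (NOT rose OR NOT north)
  T T F T  ✗ fails (NOT rose OR NOT north)
  T T T F  ✗ fails (NOT rose OR NOT ice OR NOT north)
  T T T T  ✗ fails (NOT rose OR NOT ice OR NOT north)
3 of the 16 rows are models.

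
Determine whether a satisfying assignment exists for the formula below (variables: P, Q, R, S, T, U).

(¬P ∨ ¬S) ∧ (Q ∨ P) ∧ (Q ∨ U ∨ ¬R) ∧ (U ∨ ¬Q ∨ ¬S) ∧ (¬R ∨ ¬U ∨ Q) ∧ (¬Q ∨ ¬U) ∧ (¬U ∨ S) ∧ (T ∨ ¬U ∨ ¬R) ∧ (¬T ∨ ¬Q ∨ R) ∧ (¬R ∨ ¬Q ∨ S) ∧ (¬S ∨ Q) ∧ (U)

The clause (U) is unit, so U = True.
The clause (¬Q) is unit, so Q = False.
The clause (P) is unit, so P = True.
The clause (¬S) is unit, so S = False.
But (S) is also a unit clause — contradiction.
No assignment satisfies every clause.

Unsatisfiable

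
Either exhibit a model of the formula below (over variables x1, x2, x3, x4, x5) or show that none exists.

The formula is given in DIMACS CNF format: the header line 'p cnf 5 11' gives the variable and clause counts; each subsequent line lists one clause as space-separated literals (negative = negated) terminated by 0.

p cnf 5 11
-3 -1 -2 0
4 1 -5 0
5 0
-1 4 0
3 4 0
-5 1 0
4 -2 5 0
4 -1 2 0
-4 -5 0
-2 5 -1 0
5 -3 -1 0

The clause (x5) is unit, so x5 = True.
The clause (x1) is unit, so x1 = True.
The clause (x4) is unit, so x4 = True.
Now (¬x4) is unsatisfied and unit — conflict.

UNSATISFIABLE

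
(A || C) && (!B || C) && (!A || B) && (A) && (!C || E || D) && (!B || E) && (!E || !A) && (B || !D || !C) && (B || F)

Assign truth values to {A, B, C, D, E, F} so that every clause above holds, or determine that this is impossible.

Unit clause (A) forces A = true.
Unit clause (B) forces B = true.
Unit clause (C) forces C = true.
Unit clause (E) forces E = true.
Now (!E) is unsatisfied and unit — conflict.

UNSATISFIABLE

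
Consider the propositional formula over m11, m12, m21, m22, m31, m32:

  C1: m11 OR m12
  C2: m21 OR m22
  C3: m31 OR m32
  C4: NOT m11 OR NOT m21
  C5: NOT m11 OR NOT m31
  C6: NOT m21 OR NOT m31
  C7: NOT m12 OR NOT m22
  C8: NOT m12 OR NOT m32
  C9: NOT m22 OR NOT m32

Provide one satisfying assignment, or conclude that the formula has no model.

Branch on m11: set m11 = true.
Unit clause (NOT m21) forces m21 = false.
Unit clause (m22) forces m22 = true.
Unit clause (NOT m31) forces m31 = false.
Unit clause (m32) forces m32 = true.
But (NOT m32) is also a unit clause — contradiction.
So m11 must be the other value — set m11 = false.
Unit clause (m12) forces m12 = true.
Unit clause (NOT m22) forces m22 = false.
Unit clause (m21) forces m21 = true.
Unit clause (NOT m31) forces m31 = false.
Unit clause (m32) forces m32 = true.
But (NOT m32) is also a unit clause — contradiction.
Neither m11 = true nor m11 = false works.

UNSATISFIABLE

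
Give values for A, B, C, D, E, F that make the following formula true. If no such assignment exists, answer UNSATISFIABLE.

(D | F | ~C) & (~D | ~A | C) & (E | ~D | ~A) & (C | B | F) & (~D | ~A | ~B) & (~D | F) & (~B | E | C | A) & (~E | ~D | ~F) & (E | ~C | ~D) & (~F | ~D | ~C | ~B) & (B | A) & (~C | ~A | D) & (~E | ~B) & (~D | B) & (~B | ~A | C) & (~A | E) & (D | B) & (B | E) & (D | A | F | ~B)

Suppose D = 0.
The clause (B) is unit, so B = 1.
The clause (~E) is unit, so E = 0.
The clause (~A) is unit, so A = 0.
The clause (C) is unit, so C = 1.
The clause (F) is unit, so F = 1.
This assignment satisfies each clause.

A: 0, B: 1, C: 1, D: 0, E: 0, F: 1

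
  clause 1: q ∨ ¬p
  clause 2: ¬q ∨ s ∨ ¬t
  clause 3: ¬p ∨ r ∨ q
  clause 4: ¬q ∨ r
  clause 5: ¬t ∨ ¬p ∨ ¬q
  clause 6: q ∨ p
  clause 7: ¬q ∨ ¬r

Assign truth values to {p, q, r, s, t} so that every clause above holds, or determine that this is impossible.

Suppose q = True.
(r) alone gives r = True.
That conflicts with the unit clause (¬r).
So q must be the other value — set q = False.
(¬p) alone gives p = False.
That conflicts with the unit clause (p).
Neither q = True nor q = False works.

UNSATISFIABLE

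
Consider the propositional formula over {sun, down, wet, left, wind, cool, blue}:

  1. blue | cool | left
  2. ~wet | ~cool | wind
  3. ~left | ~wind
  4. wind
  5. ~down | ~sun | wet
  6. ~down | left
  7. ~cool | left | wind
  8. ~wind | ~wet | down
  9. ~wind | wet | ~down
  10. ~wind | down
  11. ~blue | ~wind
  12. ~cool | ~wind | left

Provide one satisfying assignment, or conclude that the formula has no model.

UNSATISFIABLE

The clause (wind) is unit, so wind = 1.
The clause (~left) is unit, so left = 0.
The clause (~down) is unit, so down = 0.
But (down) is also a unit clause — contradiction.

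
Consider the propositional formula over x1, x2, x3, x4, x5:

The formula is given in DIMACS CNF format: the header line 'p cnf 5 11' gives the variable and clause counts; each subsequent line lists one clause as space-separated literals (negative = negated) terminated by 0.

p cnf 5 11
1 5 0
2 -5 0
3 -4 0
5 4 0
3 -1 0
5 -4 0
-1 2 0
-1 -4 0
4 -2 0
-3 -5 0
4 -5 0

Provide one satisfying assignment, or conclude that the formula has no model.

Case x1 = True:
Unit clause (x3) forces x3 = True.
Unit clause (x2) forces x2 = True.
Unit clause (¬x4) forces x4 = False.
That conflicts with the unit clause (x4).
That branch fails; take x1 = False instead.
Unit clause (x5) forces x5 = True.
Unit clause (x2) forces x2 = True.
Unit clause (x4) forces x4 = True.
Unit clause (x3) forces x3 = True.
That conflicts with the unit clause (¬x3).
Both values of x1 lead to a conflict.

UNSATISFIABLE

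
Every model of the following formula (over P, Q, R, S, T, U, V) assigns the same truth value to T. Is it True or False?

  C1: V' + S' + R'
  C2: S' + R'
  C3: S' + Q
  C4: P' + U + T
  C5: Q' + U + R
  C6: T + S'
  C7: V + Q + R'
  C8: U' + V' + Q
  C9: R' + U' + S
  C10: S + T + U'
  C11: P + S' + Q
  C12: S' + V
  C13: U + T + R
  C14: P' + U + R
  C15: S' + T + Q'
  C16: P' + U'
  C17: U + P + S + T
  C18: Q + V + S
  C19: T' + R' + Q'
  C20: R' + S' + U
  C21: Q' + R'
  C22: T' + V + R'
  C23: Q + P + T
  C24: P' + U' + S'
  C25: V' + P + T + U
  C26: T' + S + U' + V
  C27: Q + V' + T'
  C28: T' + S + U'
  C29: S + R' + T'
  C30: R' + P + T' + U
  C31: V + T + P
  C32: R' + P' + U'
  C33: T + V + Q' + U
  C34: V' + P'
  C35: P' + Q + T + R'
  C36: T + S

True

Suppose T = 0.
From the singleton clause (S'), S = 0.
But (S) is also a unit clause — contradiction.
So every satisfying assignment has T = True.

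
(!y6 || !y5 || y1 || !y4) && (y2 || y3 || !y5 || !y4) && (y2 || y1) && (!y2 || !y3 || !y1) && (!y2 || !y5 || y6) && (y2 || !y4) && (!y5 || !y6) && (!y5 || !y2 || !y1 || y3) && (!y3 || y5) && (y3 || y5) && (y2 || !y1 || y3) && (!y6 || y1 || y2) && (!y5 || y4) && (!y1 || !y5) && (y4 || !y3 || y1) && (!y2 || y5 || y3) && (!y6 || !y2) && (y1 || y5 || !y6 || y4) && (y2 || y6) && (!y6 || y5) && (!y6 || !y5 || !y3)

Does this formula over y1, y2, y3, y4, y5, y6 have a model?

Branch on y2: set y2 = true.
Unit clause (!y6) forces y6 = false.
Unit clause (!y5) forces y5 = false.
Unit clause (!y3) forces y3 = false.
That conflicts with the unit clause (y3).
Backtrack on y2: now try y2 = false.
Unit clause (y1) forces y1 = true.
Unit clause (!y4) forces y4 = false.
Unit clause (y3) forces y3 = true.
Unit clause (y5) forces y5 = true.
That conflicts with the unit clause (!y5).
Both values of y2 lead to a conflict.
No assignment satisfies every clause.

No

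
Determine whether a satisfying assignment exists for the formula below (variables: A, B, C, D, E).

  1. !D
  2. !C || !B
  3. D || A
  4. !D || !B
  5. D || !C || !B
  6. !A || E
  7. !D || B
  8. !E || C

Yes

Unit clause (!D) forces D = false.
Unit clause (A) forces A = true.
Unit clause (E) forces E = true.
Unit clause (C) forces C = true.
Unit clause (!B) forces B = false.
All clauses are satisfied.
A satisfying assignment: A=true,  B=false,  C=true,  D=false,  E=true.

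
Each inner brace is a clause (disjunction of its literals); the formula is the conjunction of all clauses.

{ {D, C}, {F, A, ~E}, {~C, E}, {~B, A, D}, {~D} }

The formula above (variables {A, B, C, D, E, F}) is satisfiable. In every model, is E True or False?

True

Suppose E = 0.
The clause (~C) is unit, so C = 0.
The clause (D) is unit, so D = 1.
Now (~D) is unsatisfied and unit — conflict.
So every satisfying assignment has E = True.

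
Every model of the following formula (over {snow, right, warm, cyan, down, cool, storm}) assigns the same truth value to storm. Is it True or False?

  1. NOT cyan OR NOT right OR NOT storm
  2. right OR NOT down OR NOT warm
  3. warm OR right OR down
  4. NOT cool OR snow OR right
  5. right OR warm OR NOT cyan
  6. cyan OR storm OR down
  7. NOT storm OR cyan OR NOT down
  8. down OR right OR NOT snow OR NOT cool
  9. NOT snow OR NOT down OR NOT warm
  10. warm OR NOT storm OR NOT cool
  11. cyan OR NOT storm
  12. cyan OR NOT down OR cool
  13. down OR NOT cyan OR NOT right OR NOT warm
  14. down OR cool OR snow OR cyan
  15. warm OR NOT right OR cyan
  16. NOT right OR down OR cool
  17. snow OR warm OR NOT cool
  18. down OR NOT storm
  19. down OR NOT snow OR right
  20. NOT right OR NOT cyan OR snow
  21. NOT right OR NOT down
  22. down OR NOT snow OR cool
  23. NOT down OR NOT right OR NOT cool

Suppose storm = true.
The clause (cyan) is unit, so cyan = true.
The clause (NOT right) is unit, so right = false.
The clause (warm) is unit, so warm = true.
The clause (NOT down) is unit, so down = false.
That conflicts with the unit clause (down).
So every satisfying assignment has storm = False.

False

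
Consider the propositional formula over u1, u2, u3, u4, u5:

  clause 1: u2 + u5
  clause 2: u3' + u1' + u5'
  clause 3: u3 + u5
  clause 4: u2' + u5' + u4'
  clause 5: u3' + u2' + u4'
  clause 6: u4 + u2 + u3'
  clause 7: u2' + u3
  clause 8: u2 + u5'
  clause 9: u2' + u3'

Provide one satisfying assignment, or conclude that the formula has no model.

UNSATISFIABLE

Branch on u2: set u2 = 1.
(u3) alone gives u3 = 1.
But (u3') is also a unit clause — contradiction.
Undo u2 and try u2 = 0.
(u5) alone gives u5 = 1.
But (u5') is also a unit clause — contradiction.
Both values of u2 lead to a conflict.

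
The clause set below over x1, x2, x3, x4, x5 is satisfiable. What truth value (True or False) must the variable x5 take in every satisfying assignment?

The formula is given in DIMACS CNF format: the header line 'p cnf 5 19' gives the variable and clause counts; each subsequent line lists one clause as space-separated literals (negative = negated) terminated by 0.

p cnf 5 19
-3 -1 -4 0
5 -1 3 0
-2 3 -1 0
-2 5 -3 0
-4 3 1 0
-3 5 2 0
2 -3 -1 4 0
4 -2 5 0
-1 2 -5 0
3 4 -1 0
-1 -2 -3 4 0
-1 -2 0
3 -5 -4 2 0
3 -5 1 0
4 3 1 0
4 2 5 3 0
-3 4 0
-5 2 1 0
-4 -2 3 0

True

Suppose x5 = False.
Try x1 = False.
Try x2 = False.
The clause (¬x3) is unit, so x3 = False.
The clause (¬x4) is unit, so x4 = False.
Now (x4) is unsatisfied and unit — conflict.
That branch fails; take x2 = True instead.
The clause (¬x3) is unit, so x3 = False.
The clause (¬x4) is unit, so x4 = False.
Now (x4) is unsatisfied and unit — conflict.
Either choice for x2 ends in contradiction.
That branch fails; take x1 = True instead.
The clause (x3) is unit, so x3 = True.
The clause (¬x4) is unit, so x4 = False.
Now (x4) is unsatisfied and unit — conflict.
Either choice for x1 ends in contradiction.
So every satisfying assignment has x5 = True.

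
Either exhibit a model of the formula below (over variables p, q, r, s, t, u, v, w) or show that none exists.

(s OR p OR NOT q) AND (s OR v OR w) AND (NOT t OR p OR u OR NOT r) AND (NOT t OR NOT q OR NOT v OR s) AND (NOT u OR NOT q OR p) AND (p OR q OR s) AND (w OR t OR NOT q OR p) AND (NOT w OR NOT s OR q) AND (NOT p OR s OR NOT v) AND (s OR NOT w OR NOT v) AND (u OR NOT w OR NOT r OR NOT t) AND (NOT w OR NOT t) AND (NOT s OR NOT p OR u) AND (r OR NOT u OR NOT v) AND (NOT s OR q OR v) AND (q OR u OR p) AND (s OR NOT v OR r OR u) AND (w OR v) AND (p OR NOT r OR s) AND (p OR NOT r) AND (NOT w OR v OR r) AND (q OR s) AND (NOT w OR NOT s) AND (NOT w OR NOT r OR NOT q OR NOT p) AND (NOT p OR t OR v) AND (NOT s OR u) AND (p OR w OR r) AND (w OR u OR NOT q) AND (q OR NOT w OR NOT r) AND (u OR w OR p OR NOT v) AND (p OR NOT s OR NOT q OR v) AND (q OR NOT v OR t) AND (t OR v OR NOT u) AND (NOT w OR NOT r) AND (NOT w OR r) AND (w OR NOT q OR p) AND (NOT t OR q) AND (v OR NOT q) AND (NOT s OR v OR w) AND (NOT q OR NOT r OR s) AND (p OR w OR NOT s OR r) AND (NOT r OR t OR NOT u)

Suppose w = false.
(v) alone gives v = true.
Suppose p = true.
(s) alone gives s = true.
(u) alone gives u = true.
(r) alone gives r = true.
(t) alone gives t = true.
(q) alone gives q = true.
All clauses are satisfied.

p=true, q=true, r=true, s=true, t=true, u=true, v=true, w=false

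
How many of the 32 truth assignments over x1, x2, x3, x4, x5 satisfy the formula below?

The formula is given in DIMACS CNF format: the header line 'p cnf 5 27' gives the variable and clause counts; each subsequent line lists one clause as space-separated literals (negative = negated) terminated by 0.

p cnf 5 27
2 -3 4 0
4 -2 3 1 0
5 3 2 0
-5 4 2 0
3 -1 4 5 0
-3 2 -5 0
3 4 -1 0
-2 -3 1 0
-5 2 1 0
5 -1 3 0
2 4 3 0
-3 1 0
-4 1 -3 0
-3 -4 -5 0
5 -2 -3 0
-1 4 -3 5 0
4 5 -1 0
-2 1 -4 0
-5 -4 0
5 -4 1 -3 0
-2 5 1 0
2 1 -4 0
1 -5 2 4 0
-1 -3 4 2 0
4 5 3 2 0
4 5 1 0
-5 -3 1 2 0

There are 2^5 = 32 truth assignments over (x1, x2, x3, x4, x5).
Split on x3. With x3 = True, the clauses containing x3 are satisfied and ¬x3 drops from the rest; 2 of the 2^4 = 16 assignments to the other variables satisfy what remains.
With x3 = False, by the same count on the reduced clause set, 0 assignments work.
(One model: x1=T, x2=F, x3=T, x4=T, x5=F.)
Total: 2 + 0 = 2.

2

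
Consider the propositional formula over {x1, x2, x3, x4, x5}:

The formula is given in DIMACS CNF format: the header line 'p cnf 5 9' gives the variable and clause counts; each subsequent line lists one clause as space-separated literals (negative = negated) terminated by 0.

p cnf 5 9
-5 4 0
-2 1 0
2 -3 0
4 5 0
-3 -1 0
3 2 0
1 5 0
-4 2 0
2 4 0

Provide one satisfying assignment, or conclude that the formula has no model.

Case x5 = True:
Unit clause (x4) forces x4 = True.
Unit clause (x2) forces x2 = True.
Unit clause (x1) forces x1 = True.
Unit clause (¬x3) forces x3 = False.
This assignment satisfies each clause.

x1: True,  x2: True,  x3: False,  x4: True,  x5: True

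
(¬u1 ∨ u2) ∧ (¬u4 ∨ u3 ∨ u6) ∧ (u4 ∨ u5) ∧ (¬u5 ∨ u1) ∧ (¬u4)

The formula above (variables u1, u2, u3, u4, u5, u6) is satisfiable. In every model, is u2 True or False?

Suppose u2 = False.
From the singleton clause (¬u1), u1 = False.
From the singleton clause (¬u5), u5 = False.
From the singleton clause (u4), u4 = True.
Now (¬u4) is unsatisfied and unit — conflict.
So every satisfying assignment has u2 = True.

True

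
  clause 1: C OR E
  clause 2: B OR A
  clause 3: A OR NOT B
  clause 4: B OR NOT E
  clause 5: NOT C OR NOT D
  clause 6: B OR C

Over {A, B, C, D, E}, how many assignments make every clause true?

There are 2^5 = 32 truth assignments over (A, B, C, D, E).
Split on B. With B = true, the clauses containing B are satisfied and NOT B drops from the rest; 4 of the 2^4 = 16 assignments to the other variables satisfy what remains.
With B = false, by the same count on the reduced clause set, 1 assignment works.
(One model: A=T, B=F, C=T, D=F, E=F.)
Total: 4 + 1 = 5.

5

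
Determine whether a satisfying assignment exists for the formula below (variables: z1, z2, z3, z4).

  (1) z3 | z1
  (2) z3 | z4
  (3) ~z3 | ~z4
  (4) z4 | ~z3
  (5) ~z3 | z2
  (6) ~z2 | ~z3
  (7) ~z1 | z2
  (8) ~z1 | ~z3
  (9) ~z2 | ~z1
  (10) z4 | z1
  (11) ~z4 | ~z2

No

Suppose z3 = 1.
(~z4) alone gives z4 = 0.
Now (z4) is unsatisfied and unit — conflict.
That branch fails; take z3 = 0 instead.
(z1) alone gives z1 = 1.
(z4) alone gives z4 = 1.
(z2) alone gives z2 = 1.
Now (~z2) is unsatisfied and unit — conflict.
Either choice for z3 ends in contradiction.
No assignment satisfies every clause.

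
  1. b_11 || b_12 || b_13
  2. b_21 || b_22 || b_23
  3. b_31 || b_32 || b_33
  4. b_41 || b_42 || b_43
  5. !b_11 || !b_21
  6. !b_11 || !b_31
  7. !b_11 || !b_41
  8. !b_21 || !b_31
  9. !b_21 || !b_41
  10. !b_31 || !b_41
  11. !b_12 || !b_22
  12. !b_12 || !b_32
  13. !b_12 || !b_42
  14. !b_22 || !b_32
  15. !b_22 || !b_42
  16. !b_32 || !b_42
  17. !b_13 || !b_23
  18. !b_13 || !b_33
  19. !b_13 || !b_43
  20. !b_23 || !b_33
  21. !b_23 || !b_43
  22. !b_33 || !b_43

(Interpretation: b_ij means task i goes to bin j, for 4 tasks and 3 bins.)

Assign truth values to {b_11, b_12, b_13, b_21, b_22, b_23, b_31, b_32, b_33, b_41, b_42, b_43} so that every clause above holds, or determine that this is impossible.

UNSATISFIABLE

Try b_11 = false.
Try b_12 = true.
Unit clause (!b_22) forces b_22 = false.
Unit clause (!b_32) forces b_32 = false.
Unit clause (!b_42) forces b_42 = false.
Try b_21 = true.
Unit clause (!b_31) forces b_31 = false.
Unit clause (b_33) forces b_33 = true.
Unit clause (!b_41) forces b_41 = false.
Unit clause (b_43) forces b_43 = true.
Now (!b_43) is unsatisfied and unit — conflict.
That branch fails; take b_21 = false instead.
Unit clause (b_23) forces b_23 = true.
Unit clause (!b_13) forces b_13 = false.
Unit clause (!b_33) forces b_33 = false.
Unit clause (b_31) forces b_31 = true.
Unit clause (!b_41) forces b_41 = false.
Unit clause (b_43) forces b_43 = true.
Now (!b_43) is unsatisfied and unit — conflict.
Either choice for b_21 ends in contradiction.
That branch fails; take b_12 = false instead.
Unit clause (b_13) forces b_13 = true.
Unit clause (!b_23) forces b_23 = false.
Unit clause (!b_33) forces b_33 = false.
Unit clause (!b_43) forces b_43 = false.
Try b_21 = true.
Unit clause (!b_31) forces b_31 = false.
Unit clause (b_32) forces b_32 = true.
Unit clause (!b_41) forces b_41 = false.
Unit clause (b_42) forces b_42 = true.
Now (!b_42) is unsatisfied and unit — conflict.
That branch fails; take b_21 = false instead.
Unit clause (b_22) forces b_22 = true.
Unit clause (!b_32) forces b_32 = false.
Unit clause (b_31) forces b_31 = true.
Unit clause (!b_41) forces b_41 = false.
Unit clause (b_42) forces b_42 = true.
Now (!b_42) is unsatisfied and unit — conflict.
Either choice for b_21 ends in contradiction.
Either choice for b_12 ends in contradiction.
That branch fails; take b_11 = true instead.
Unit clause (!b_21) forces b_21 = false.
Unit clause (!b_31) forces b_31 = false.
Unit clause (!b_41) forces b_41 = false.
Try b_22 = true.
Unit clause (!b_12) forces b_12 = false.
Unit clause (!b_32) forces b_32 = false.
Unit clause (b_33) forces b_33 = true.
Unit clause (!b_42) forces b_42 = false.
Unit clause (b_43) forces b_43 = true.
Now (!b_43) is unsatisfied and unit — conflict.
That branch fails; take b_22 = false instead.
Unit clause (b_23) forces b_23 = true.
Unit clause (!b_13) forces b_13 = false.
Unit clause (!b_33) forces b_33 = false.
Unit clause (b_32) forces b_32 = true.
Unit clause (!b_12) forces b_12 = false.
Unit clause (!b_42) forces b_42 = false.
Unit clause (b_43) forces b_43 = true.
Now (!b_43) is unsatisfied and unit — conflict.
Either choice for b_22 ends in contradiction.
Either choice for b_11 ends in contradiction.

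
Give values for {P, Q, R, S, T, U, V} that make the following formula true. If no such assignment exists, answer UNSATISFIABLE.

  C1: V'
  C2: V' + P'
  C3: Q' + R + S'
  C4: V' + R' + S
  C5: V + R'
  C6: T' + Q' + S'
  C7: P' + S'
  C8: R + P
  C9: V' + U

P: 1, Q: 1, R: 0, S: 0, T: 1, U: 1, V: 0

From the singleton clause (V'), V = 0.
From the singleton clause (R'), R = 0.
From the singleton clause (P), P = 1.
From the singleton clause (S'), S = 0.
All clauses hold; Q, T, U can take either value.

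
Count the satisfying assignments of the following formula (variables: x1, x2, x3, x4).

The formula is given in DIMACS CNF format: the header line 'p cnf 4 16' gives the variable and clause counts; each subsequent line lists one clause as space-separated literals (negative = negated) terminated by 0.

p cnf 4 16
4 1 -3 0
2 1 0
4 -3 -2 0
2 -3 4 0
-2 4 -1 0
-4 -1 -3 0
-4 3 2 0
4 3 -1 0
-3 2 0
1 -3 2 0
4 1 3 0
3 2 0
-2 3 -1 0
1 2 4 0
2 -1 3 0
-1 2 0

There are 2^4 = 16 truth assignments over (x1, x2, x3, x4).
Check each against the 16 clauses (columns in the order x1, x2, x3, x4):
  F F F F  ✗ fails (x2 ∨ x1)
  F F F T  ✗ fails (x2 ∨ x1)
  F F T F  ✗ fails (x4 ∨ x1 ∨ ¬x3)
  F F T T  ✗ fails (x2 ∨ x1)
  F T F F  ✗ fails (x4 ∨ x1 ∨ x3)
  F T F T  ✓ satisfies all
  F T T F  ✗ fails (x4 ∨ x1 ∨ ¬x3)
  F T T T  ✓ satisfies all
  T F F F  ✗ fails (x4 ∨ x3 ∨ ¬x1)
  T F F T  ✗ fails (¬x4 ∨ x3 ∨ x2)
  T F T F  ✗ fails (x2 ∨ ¬x3 ∨ x4)
  T F T T  ✗ fails (¬x4 ∨ ¬x1 ∨ ¬x3)
  T T F F  ✗ fails (¬x2 ∨ x4 ∨ ¬x1)
  T T F T  ✗ fails (¬x2 ∨ x3 ∨ ¬x1)
  T T T F  ✗ fails (x4 ∨ ¬x3 ∨ ¬x2)
  T T T T  ✗ fails (¬x4 ∨ ¬x1 ∨ ¬x3)
2 of the 16 rows are models.

2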